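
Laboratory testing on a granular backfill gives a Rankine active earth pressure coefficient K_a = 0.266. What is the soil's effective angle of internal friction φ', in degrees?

K_a = tan²(45° − φ/2) ⇒ 45° − φ/2 = arctan(√0.266) = 27.28°.
φ = 2(45° − 27.28°) = 35.43°.

35.4°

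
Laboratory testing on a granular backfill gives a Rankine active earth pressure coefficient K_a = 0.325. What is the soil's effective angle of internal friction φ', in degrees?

30.6°

K_a = tan²(45° − φ/2) ⇒ 45° − φ/2 = arctan(√0.325) = 29.69°.
φ = 2(45° − 29.69°) = 30.63°.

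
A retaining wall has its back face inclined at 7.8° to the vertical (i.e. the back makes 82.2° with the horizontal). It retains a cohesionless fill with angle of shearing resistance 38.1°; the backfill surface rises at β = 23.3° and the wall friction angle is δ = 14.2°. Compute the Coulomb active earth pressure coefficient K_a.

K_a = sin²(α+φ) / [sin²α · sin(α−δ) · (1 + √{sin(φ+δ)sin(φ−β) / (sin(α−δ)sin(α+β))})²].
With α = 82.2°, φ = 38.1°, δ = 14.2°, β = 23.3°: K_a = 0.3762.

0.376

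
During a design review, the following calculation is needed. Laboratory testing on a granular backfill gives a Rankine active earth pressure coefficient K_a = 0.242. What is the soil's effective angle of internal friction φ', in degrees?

K_a = tan²(45° − φ/2) ⇒ 45° − φ/2 = arctan(√0.242) = 26.19°.
φ = 2(45° − 26.19°) = 37.61°.

37.6°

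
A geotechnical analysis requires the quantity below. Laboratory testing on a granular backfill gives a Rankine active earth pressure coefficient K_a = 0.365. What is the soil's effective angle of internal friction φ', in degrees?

27.7°

K_a = tan²(45° − φ/2) ⇒ 45° − φ/2 = arctan(√0.365) = 31.14°.
φ = 2(45° − 31.14°) = 27.72°.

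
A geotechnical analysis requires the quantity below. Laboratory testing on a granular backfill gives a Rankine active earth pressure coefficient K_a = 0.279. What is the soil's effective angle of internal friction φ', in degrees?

K_a = tan²(45° − φ/2) ⇒ 45° − φ/2 = arctan(√0.279) = 27.84°.
φ = 2(45° − 27.84°) = 34.31°.

34.3°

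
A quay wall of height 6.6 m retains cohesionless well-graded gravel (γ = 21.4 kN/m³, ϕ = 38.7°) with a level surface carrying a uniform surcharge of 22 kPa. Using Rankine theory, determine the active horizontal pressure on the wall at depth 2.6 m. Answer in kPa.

17.9 kPa

K_a = (1 − sin φ)/(1 + sin φ) = 0.2306.
σ_v = γz + q = 21.4 × 2.6 + 22 = 77.64 kPa.
σ_h = K_a σ_v = 0.2306 × 77.64 = 17.90 kPa.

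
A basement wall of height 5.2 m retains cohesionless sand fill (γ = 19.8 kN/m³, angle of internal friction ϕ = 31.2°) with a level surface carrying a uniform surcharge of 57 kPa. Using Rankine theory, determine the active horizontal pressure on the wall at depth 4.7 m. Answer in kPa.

47.6 kPa

K_a = (1 − sin φ)/(1 + sin φ) = 0.3175.
σ_v = γz + q = 19.8 × 4.7 + 57 = 150.1 kPa.
σ_h = K_a σ_v = 0.3175 × 150.1 = 47.64 kPa.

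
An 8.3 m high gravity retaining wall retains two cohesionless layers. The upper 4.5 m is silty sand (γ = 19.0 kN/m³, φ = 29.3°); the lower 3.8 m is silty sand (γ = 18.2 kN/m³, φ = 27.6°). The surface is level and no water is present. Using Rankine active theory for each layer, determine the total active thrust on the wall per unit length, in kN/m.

233 kN/m

K_a1 = tan²(45°−29.3°/2) = 0.3428; K_a2 = tan²(45°−27.6°/2) = 0.3668.
Layer 1: σ at base = K_a1 γ₁ h₁ = 29.31 kPa; P₁ = ½×29.31×4.5 = 65.95.
Layer 2: σ_v at top = γ₁h₁ = 85.50; σ_h top = K_a2×85.50 = 31.36; σ_h base = K_a2×(85.50+18.2×3.8) = 56.73.
P₂ = ½(31.36+56.73)×3.8 = 167.4. Total P_a = 65.95+167.4 = 233.3 kN/m.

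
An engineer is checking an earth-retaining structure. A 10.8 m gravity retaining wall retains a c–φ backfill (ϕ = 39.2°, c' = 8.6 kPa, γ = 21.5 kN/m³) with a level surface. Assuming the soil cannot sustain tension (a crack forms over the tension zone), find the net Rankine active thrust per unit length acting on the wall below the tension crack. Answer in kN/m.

201 kN/m

K_a = 0.2255; √K_a = 0.4748.
Tension-crack depth z_c = 2c/(γ√K_a) = 2×8.6/(21.5×0.4748) = 1.685 m.
σ_a at base = K_a γ H − 2c√K_a = 0.2255×21.5×10.8 − 2×8.6×0.4748 = 44.19 kPa.
P_a = ½ × 44.19 × (H − z_c) = 0.5×44.19×9.115 = 201.4 kN/m.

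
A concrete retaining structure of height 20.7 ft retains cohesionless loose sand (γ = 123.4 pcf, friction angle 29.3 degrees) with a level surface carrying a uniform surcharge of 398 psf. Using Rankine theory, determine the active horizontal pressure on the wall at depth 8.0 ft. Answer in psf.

K_a = (1 − sin φ)/(1 + sin φ) = 0.3428.
σ_v = γz + q = 123.4 × 8.0 + 398 = 1385 psf.
σ_h = K_a σ_v = 0.3428 × 1385 = 474.9 psf.

475 psf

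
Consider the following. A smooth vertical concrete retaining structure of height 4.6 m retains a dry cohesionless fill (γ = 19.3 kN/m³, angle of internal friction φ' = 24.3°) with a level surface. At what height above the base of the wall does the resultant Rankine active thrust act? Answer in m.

1.53 m

K_a = 0.4169.
The pressure distribution is triangular, so the resultant acts at H/3 above the base = 4.6/3 = 1.533 m.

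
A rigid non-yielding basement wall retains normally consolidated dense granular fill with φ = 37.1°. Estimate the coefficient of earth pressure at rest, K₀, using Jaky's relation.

0.397

K₀ = 1 − sin φ' = 1 − sin 37.1° = 0.3968.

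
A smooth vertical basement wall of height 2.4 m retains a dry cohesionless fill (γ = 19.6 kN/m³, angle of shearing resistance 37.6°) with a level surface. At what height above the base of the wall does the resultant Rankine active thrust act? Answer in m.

0.800 m

K_a = 0.2421.
The pressure distribution is triangular, so the resultant acts at H/3 above the base = 2.4/3 = 0.8000 m.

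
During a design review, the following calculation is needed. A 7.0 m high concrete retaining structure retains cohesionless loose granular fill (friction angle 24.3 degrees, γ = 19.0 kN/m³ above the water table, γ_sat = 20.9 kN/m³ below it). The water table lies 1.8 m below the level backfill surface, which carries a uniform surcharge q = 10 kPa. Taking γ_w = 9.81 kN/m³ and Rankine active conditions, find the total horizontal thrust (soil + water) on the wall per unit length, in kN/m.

K_a = tan²(45° − φ/2) = 0.4169.
γ' = 20.9 − 9.81 = 11.09 kN/m³. h₂ = H − d_w = 5.2 m.
σ'_h: at surface K_a·q = 4.169; at WT K_a(q+γd_w) = 18.43; at base K_a(q+γd_w+γ'h₂) = 42.47 kPa.
P₁ = ½(4.169+18.43)×1.8 = 20.34; P₂ = ½(18.43+42.47)×5.2 = 158.3; P_w = ½γ_w h₂² = 132.6.
Total = 20.34+158.3+132.6 = 311.3 kN/m.

311 kN/m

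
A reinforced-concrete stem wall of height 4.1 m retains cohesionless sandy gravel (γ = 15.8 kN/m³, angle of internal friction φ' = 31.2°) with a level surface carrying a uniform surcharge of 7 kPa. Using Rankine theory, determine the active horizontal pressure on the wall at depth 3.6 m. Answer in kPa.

20.3 kPa

K_a = (1 − sin φ)/(1 + sin φ) = 0.3175.
σ_v = γz + q = 15.8 × 3.6 + 7 = 63.88 kPa.
σ_h = K_a σ_v = 0.3175 × 63.88 = 20.28 kPa.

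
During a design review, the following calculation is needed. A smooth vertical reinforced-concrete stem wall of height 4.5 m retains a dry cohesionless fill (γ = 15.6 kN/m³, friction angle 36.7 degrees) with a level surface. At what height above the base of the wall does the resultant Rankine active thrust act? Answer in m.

1.50 m

K_a = 0.2519.
The pressure distribution is triangular, so the resultant acts at H/3 above the base = 4.5/3 = 1.500 m.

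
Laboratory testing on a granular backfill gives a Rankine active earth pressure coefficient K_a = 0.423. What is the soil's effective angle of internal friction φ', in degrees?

K_a = tan²(45° − φ/2) ⇒ 45° − φ/2 = arctan(√0.423) = 33.04°.
φ = 2(45° − 33.04°) = 23.92°.

23.9°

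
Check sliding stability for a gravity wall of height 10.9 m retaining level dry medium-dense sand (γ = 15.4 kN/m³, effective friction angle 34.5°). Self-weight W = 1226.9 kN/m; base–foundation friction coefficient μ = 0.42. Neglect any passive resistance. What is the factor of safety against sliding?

K_a = tan²(45° − 34.5°/2) = 0.2768.
P_a = ½K_aγH² = 0.5×0.2768×15.4×10.9² = 253.2 kN/m, acting at H/3 = 3.633 m above the base.
FS_sliding = μW / P_a = 0.42×1226.9 / 253.2 = 2.035.

2.03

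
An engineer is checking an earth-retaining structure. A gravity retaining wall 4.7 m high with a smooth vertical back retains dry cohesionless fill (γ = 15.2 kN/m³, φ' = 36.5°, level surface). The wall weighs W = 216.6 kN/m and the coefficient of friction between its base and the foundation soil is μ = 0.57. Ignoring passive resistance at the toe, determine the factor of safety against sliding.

K_a = tan²(45° − 36.5°/2) = 0.2541.
P_a = ½K_aγH² = 0.5×0.2541×15.2×4.7² = 42.65 kN/m, acting at H/3 = 1.567 m above the base.
FS_sliding = μW / P_a = 0.57×216.6 / 42.65 = 2.895.

2.89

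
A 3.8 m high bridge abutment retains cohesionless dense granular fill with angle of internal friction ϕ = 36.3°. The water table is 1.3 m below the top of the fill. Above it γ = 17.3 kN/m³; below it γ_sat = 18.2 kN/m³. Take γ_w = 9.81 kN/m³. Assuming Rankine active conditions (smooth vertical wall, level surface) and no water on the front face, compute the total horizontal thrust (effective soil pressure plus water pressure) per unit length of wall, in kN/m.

55.5 kN/m

K_a = tan²(45° − φ/2) = 0.2563.
γ' = 18.2 − 9.81 = 8.390 kN/m³. Depth below WT = 2.5 m.
σ'_h at WT = K_a γ d_w = 5.764 kPa; at base = 5.764 + K_a γ' × 2.5 = 11.14 kPa.
P₁ (0–1.3 m) = ½×5.764×1.3 = 3.746. P₂ (1.3–3.8 m) = ½(5.764+11.14)×2.5 = 21.13.
P_w = ½ γ_w h₂² = 0.5×9.81×2.5² = 30.66. Total = 3.746+21.13+30.66 = 55.53 kN/m.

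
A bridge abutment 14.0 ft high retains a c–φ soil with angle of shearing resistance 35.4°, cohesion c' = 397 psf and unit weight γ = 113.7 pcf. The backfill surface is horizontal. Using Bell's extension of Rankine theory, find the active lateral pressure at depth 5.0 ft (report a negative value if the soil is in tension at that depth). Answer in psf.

K_a = (1 − sin φ)/(1 + sin φ) = 0.2664.
σ_a = K_a γ z − 2c√K_a = 0.2664×113.7×5.0 − 2×397×0.5161 = -258.4 psf.

-258 psf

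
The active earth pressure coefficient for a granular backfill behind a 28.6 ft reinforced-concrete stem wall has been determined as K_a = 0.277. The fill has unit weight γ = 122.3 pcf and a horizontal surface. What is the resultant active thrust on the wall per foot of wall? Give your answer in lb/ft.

13900 lb/ft

P = ½ K_a γ H² = 0.5 × 0.277 × 122.3 × 28.6² = 13860 lb/ft.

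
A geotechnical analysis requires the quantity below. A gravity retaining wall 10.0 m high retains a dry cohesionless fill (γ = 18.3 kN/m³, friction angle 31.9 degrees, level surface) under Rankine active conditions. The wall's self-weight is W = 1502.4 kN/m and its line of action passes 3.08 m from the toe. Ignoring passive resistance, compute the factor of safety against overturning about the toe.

4.92

K_a = tan²(45° − 31.9°/2) = 0.3085.
P_a = ½K_aγH² = 0.5×0.3085×18.3×10.0² = 282.3 kN/m, acting at H/3 = 3.333 m above the base.
Overturning moment M_o = P_a × H/3 = 282.3 × 3.333 = 941.0.
Resisting moment M_r = W × 3.08 = 1502.4 × 3.08 = 4627.
FS_overturning = M_r/M_o = 4627/941.0 = 4.918.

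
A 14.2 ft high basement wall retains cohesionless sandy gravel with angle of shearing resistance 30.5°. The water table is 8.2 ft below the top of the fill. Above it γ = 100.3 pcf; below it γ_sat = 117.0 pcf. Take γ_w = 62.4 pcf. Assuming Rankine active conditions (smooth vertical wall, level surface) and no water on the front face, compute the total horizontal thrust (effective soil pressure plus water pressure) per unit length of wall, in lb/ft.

K_a = tan²(45° − φ/2) = 0.3267.
γ' = 117.0 − 62.4 = 54.60 pcf. Depth below WT = 6.0 ft.
σ'_h at WT = K_a γ d_w = 268.7 psf; at base = 268.7 + K_a γ' × 6.0 = 375.7 psf.
P₁ (0–8.2 ft) = ½×268.7×8.2 = 1102. P₂ (8.2–14.2 ft) = ½(268.7+375.7)×6.0 = 1933.
P_w = ½ γ_w h₂² = 0.5×62.4×6.0² = 1123. Total = 1102+1933+1123 = 4158 lb/ft.

4160 lb/ft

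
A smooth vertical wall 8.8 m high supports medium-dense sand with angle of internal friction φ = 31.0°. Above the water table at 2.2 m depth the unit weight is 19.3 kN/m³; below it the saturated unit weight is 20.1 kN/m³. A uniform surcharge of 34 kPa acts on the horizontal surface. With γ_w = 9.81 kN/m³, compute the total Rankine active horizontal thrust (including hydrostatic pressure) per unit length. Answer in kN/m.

486 kN/m

K_a = tan²(45° − φ/2) = 0.3201.
γ' = 20.1 − 9.81 = 10.29 kN/m³. h₂ = H − d_w = 6.6 m.
σ'_h: at surface K_a·q = 10.88; at WT K_a(q+γd_w) = 24.47; at base K_a(q+γd_w+γ'h₂) = 46.21 kPa.
P₁ = ½(10.88+24.47)×2.2 = 38.89; P₂ = ½(24.47+46.21)×6.6 = 233.3; P_w = ½γ_w h₂² = 213.7.
Total = 38.89+233.3+213.7 = 485.8 kN/m.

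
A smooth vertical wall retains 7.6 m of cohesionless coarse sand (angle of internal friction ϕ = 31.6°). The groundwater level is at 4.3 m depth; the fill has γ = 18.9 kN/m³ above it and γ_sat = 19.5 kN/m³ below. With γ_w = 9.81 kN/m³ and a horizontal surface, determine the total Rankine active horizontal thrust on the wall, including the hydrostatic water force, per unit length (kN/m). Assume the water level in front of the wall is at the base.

208 kN/m

K_a = tan²(45° − φ/2) = 0.3123.
γ' = 19.5 − 9.81 = 9.690 kN/m³. Depth below WT = 3.3 m.
σ'_h at WT = K_a γ d_w = 25.38 kPa; at base = 25.38 + K_a γ' × 3.3 = 35.37 kPa.
P₁ (0–4.3 m) = ½×25.38×4.3 = 54.58. P₂ (4.3–7.6 m) = ½(25.38+35.37)×3.3 = 100.2.
P_w = ½ γ_w h₂² = 0.5×9.81×3.3² = 53.42. Total = 54.58+100.2+53.42 = 208.2 kN/m.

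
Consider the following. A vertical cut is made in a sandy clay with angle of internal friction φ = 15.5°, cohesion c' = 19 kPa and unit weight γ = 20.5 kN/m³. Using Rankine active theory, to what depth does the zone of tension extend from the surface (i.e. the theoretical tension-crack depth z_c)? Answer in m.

K_a = tan²(45° − 15.5°/2) = 0.5782; √K_a = 0.7604.
The active pressure is zero where K_a γ z = 2c√K_a, so z_c = 2c/(γ√K_a) = 2×19/(20.5×0.7604) = 2.438 m.

2.44 m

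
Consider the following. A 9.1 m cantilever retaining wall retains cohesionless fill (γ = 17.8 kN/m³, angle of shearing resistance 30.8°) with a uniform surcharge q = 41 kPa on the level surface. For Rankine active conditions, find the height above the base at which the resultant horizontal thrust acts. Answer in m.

3.54 m

K_a = 0.3227.
Triangular part P₁ = ½K_aγH² = 237.8 at H/3 = 3.033 m; rectangular part P₂ = K_a q H = 120.4 at H/2 = 4.550 m.
ȳ = (P₁·3.033 + P₂·4.550)/(P₁+P₂) = 3.543 m.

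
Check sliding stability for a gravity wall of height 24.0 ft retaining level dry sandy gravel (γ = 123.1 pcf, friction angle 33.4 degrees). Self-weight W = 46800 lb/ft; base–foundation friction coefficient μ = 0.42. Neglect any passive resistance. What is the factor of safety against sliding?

K_a = tan²(45° − 33.4°/2) = 0.2899.
P_a = ½K_aγH² = 0.5×0.2899×123.1×24.0² = 10280 lb/ft, acting at H/3 = 8.000 ft above the base.
FS_sliding = μW / P_a = 0.42×46800 / 10280 = 1.912.

1.91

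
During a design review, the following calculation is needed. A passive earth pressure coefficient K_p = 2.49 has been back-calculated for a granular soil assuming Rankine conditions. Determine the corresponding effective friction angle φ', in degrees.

K_p = (1+sin φ)/(1−sin φ) ⇒ sin φ = (K_p − 1)/(K_p + 1) = 0.4269.
φ = arcsin(0.4269) = 25.27°.

25.3°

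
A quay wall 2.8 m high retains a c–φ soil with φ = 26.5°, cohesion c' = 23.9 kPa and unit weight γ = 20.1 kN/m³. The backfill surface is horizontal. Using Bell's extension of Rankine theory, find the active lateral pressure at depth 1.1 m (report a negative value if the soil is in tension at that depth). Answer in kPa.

-21.1 kPa

K_a = (1 − sin φ)/(1 + sin φ) = 0.3829.
σ_a = K_a γ z − 2c√K_a = 0.3829×20.1×1.1 − 2×23.9×0.6188 = -21.11 kPa.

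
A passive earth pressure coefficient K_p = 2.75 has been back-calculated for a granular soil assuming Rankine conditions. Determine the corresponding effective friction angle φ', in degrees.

27.8°

K_p = (1+sin φ)/(1−sin φ) ⇒ sin φ = (K_p − 1)/(K_p + 1) = 0.4667.
φ = arcsin(0.4667) = 27.82°.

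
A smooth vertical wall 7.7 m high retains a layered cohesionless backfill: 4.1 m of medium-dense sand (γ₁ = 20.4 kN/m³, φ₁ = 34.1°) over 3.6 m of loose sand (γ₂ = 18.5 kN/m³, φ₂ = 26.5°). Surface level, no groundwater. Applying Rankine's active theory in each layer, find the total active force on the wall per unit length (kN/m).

K_a1 = tan²(45°−34.1°/2) = 0.2815; K_a2 = tan²(45°−26.5°/2) = 0.3829.
Layer 1: σ at base = K_a1 γ₁ h₁ = 23.55 kPa; P₁ = ½×23.55×4.1 = 48.27.
Layer 2: σ_v at top = γ₁h₁ = 83.64; σ_h top = K_a2×83.64 = 32.03; σ_h base = K_a2×(83.64+18.5×3.6) = 57.53.
P₂ = ½(32.03+57.53)×3.6 = 161.2. Total P_a = 48.27+161.2 = 209.5 kN/m.

209 kN/m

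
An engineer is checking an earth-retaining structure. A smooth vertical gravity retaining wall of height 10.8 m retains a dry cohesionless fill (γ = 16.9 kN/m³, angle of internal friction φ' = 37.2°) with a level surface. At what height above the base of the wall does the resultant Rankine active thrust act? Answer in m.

K_a = 0.2464.
The pressure distribution is triangular, so the resultant acts at H/3 above the base = 10.8/3 = 3.600 m.

3.60 m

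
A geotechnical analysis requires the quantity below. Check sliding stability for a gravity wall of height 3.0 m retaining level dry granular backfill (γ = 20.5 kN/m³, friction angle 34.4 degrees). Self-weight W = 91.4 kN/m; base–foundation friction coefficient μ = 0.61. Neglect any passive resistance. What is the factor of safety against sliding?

2.17

K_a = tan²(45° − 34.4°/2) = 0.2780.
P_a = ½K_aγH² = 0.5×0.2780×20.5×3.0² = 25.64 kN/m, acting at H/3 = 1.000 m above the base.
FS_sliding = μW / P_a = 0.61×91.4 / 25.64 = 2.174.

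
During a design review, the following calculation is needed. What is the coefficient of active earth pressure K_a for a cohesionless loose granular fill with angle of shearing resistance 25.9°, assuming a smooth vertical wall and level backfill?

K_a = (1 − sin φ)/(1 + sin φ) = (1 − sin 25.9°)/(1 + sin 25.9°) = 0.3920.

0.392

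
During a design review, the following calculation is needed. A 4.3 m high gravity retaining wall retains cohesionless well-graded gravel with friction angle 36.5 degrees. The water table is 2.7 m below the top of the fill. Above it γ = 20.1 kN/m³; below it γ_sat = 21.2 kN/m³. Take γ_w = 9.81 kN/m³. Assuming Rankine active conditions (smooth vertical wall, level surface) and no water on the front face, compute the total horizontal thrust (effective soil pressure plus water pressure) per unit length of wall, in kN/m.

56.9 kN/m

K_a = tan²(45° − φ/2) = 0.2541.
γ' = 21.2 − 9.81 = 11.39 kN/m³. Depth below WT = 1.6 m.
σ'_h at WT = K_a γ d_w = 13.79 kPa; at base = 13.79 + K_a γ' × 1.6 = 18.42 kPa.
P₁ (0–2.7 m) = ½×13.79×2.7 = 18.61. P₂ (2.7–4.3 m) = ½(13.79+18.42)×1.6 = 25.76.
P_w = ½ γ_w h₂² = 0.5×9.81×1.6² = 12.56. Total = 18.61+25.76+12.56 = 56.93 kN/m.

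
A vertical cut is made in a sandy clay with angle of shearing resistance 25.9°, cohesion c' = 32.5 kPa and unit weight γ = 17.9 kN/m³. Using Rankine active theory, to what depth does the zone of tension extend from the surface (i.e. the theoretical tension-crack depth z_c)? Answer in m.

5.80 m

K_a = tan²(45° − 25.9°/2) = 0.3920; √K_a = 0.6261.
The active pressure is zero where K_a γ z = 2c√K_a, so z_c = 2c/(γ√K_a) = 2×32.5/(17.9×0.6261) = 5.800 m.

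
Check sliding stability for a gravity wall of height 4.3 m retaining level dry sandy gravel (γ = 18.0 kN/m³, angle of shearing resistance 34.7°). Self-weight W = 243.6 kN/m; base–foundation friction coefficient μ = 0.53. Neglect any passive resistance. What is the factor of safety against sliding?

K_a = tan²(45° − 34.7°/2) = 0.2745.
P_a = ½K_aγH² = 0.5×0.2745×18.0×4.3² = 45.67 kN/m, acting at H/3 = 1.433 m above the base.
FS_sliding = μW / P_a = 0.53×243.6 / 45.67 = 2.827.

2.83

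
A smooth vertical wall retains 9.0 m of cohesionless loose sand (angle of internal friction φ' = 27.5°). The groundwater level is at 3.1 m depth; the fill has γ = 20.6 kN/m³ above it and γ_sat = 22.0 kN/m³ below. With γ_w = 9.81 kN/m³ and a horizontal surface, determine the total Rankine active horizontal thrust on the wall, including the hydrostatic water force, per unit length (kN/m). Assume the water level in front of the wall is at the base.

K_a = tan²(45° − φ/2) = 0.3682.
γ' = 22.0 − 9.81 = 12.19 kN/m³. Depth below WT = 5.9 m.
σ'_h at WT = K_a γ d_w = 23.51 kPa; at base = 23.51 + K_a γ' × 5.9 = 50.00 kPa.
P₁ (0–3.1 m) = ½×23.51×3.1 = 36.45. P₂ (3.1–9.0 m) = ½(23.51+50.00)×5.9 = 216.9.
P_w = ½ γ_w h₂² = 0.5×9.81×5.9² = 170.7. Total = 36.45+216.9+170.7 = 424.1 kN/m.

424 kN/m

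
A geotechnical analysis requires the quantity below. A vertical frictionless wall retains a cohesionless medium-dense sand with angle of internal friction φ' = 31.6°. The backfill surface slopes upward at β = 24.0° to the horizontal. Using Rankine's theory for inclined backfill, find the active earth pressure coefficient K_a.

0.428

K_a = cos β · (cos β − √(cos²β − cos²φ)) / (cos β + √(cos²β − cos²φ)).
cos β = 0.9135, cos φ = 0.8517, √(cos²β − cos²φ) = 0.3303.
K_a = 0.9135 × (0.9135 − 0.3303)/(0.9135 + 0.3303) = 0.4283.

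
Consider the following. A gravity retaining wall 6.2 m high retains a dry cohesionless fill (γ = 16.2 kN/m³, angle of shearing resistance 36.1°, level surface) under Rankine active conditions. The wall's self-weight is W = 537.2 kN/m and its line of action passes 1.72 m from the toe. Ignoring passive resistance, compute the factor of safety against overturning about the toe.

K_a = tan²(45° − 36.1°/2) = 0.2585.
P_a = ½K_aγH² = 0.5×0.2585×16.2×6.2² = 80.49 kN/m, acting at H/3 = 2.067 m above the base.
Overturning moment M_o = P_a × H/3 = 80.49 × 2.067 = 166.3.
Resisting moment M_r = W × 1.72 = 537.2 × 1.72 = 924.0.
FS_overturning = M_r/M_o = 924.0/166.3 = 5.555.

5.55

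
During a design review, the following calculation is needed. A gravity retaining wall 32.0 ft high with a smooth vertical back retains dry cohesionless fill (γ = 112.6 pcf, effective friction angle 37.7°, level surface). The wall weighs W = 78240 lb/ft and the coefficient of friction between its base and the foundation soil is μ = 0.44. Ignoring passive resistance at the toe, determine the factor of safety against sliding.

2.48

K_a = tan²(45° − 37.7°/2) = 0.2411.
P_a = ½K_aγH² = 0.5×0.2411×112.6×32.0² = 13900 lb/ft, acting at H/3 = 10.67 ft above the base.
FS_sliding = μW / P_a = 0.44×78240 / 13900 = 2.477.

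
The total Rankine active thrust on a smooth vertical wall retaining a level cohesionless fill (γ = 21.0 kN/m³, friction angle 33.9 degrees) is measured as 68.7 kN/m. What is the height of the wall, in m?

K_a = 0.2839. P_a = ½ K_a γ H² ⇒ H = √(2P_a/(K_a γ)).
H = √(2×68.7/(0.2839×21.0)) = 4.801 m.

4.80 m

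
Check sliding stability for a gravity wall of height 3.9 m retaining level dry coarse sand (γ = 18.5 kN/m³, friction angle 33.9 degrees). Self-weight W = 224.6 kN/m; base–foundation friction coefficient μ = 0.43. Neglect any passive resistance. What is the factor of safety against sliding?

2.42

K_a = tan²(45° − 33.9°/2) = 0.2839.
P_a = ½K_aγH² = 0.5×0.2839×18.5×3.9² = 39.94 kN/m, acting at H/3 = 1.300 m above the base.
FS_sliding = μW / P_a = 0.43×224.6 / 39.94 = 2.418.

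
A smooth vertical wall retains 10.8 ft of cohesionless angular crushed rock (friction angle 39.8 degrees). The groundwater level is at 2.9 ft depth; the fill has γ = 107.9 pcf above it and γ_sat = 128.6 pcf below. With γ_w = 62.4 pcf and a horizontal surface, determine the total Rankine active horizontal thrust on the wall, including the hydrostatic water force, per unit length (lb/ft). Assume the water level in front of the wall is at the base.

K_a = tan²(45° − φ/2) = 0.2194.
γ' = 128.6 − 62.4 = 66.20 pcf. Depth below WT = 7.9 ft.
σ'_h at WT = K_a γ d_w = 68.66 psf; at base = 68.66 + K_a γ' × 7.9 = 183.4 psf.
P₁ (0–2.9 ft) = ½×68.66×2.9 = 99.56. P₂ (2.9–10.8 ft) = ½(68.66+183.4)×7.9 = 995.7.
P_w = ½ γ_w h₂² = 0.5×62.4×7.9² = 1947. Total = 99.56+995.7+1947 = 3042 lb/ft.

3040 lb/ft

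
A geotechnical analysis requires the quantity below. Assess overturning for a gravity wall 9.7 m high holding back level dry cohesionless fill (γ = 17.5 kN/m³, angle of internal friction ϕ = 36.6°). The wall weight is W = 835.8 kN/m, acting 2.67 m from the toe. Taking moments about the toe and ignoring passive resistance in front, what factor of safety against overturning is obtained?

3.31

K_a = tan²(45° − 36.6°/2) = 0.2530.
P_a = ½K_aγH² = 0.5×0.2530×17.5×9.7² = 208.3 kN/m, acting at H/3 = 3.233 m above the base.
Overturning moment M_o = P_a × H/3 = 208.3 × 3.233 = 673.4.
Resisting moment M_r = W × 2.67 = 835.8 × 2.67 = 2232.
FS_overturning = M_r/M_o = 2232/673.4 = 3.314.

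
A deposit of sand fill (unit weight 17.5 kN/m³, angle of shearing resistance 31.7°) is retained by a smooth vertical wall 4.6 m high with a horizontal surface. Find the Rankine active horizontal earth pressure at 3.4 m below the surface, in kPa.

18.5 kPa

K_a = (1 − sin φ)/(1 + sin φ) = 0.3111.
σ_h = K_a γ z = 0.3111 × 17.5 × 3.4 = 18.51 kPa.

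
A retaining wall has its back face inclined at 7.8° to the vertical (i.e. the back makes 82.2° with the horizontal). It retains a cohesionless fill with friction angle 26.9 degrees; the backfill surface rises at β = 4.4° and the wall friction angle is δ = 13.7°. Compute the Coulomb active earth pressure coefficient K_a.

K_a = sin²(α+φ) / [sin²α · sin(α−δ) · (1 + √{sin(φ+δ)sin(φ−β) / (sin(α−δ)sin(α+β))})²].
With α = 82.2°, φ = 26.9°, δ = 13.7°, β = 4.4°: K_a = 0.4244.

0.424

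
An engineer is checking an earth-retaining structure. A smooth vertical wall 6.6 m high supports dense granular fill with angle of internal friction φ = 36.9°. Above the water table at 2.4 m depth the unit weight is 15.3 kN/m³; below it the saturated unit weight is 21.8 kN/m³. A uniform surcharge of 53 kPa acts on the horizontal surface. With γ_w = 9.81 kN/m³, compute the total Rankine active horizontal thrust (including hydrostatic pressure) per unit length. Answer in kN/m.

250 kN/m

K_a = tan²(45° − φ/2) = 0.2497.
γ' = 21.8 − 9.81 = 11.99 kN/m³. h₂ = H − d_w = 4.2 m.
σ'_h: at surface K_a·q = 13.23; at WT K_a(q+γd_w) = 22.40; at base K_a(q+γd_w+γ'h₂) = 34.97 kPa.
P₁ = ½(13.23+22.40)×2.4 = 42.76; P₂ = ½(22.40+34.97)×4.2 = 120.5; P_w = ½γ_w h₂² = 86.52.
Total = 42.76+120.5+86.52 = 249.8 kN/m.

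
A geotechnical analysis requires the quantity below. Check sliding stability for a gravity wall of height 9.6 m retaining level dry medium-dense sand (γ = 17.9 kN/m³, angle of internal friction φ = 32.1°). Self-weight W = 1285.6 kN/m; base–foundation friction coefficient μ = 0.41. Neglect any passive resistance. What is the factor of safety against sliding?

K_a = tan²(45° − 32.1°/2) = 0.3060.
P_a = ½K_aγH² = 0.5×0.3060×17.9×9.6² = 252.4 kN/m, acting at H/3 = 3.200 m above the base.
FS_sliding = μW / P_a = 0.41×1285.6 / 252.4 = 2.088.

2.09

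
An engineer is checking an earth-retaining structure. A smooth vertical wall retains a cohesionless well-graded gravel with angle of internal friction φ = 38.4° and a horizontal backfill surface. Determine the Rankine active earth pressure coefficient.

K_a = (1 − sin φ)/(1 + sin φ) = (1 − sin 38.4°)/(1 + sin 38.4°) = 0.2337.

0.234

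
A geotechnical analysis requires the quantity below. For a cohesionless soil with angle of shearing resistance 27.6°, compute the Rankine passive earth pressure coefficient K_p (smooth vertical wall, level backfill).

K_p = (1 + sin φ)/(1 − sin φ) = tan²(45° + 27.6°/2) = 2.726.

2.73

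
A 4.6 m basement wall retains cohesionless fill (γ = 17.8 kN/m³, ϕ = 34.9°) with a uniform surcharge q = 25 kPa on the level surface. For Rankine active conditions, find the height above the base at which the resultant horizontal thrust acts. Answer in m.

K_a = 0.2721.
Triangular part P₁ = ½K_aγH² = 51.25 at H/3 = 1.533 m; rectangular part P₂ = K_a q H = 31.30 at H/2 = 2.300 m.
ȳ = (P₁·1.533 + P₂·2.300)/(P₁+P₂) = 1.824 m.

1.82 m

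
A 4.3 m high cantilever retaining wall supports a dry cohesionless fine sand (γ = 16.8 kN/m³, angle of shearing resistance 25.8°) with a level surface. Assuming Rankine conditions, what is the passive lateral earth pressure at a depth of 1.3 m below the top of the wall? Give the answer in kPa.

K_p = (1 + sin φ)/(1 − sin φ) = 2.541.
σ_h = K_p γ z = 2.541 × 16.8 × 1.3 = 55.50 kPa.

55.5 kPa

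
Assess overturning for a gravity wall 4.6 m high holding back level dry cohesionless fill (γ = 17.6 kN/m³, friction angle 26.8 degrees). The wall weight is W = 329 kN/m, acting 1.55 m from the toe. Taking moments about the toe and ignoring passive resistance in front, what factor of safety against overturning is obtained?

4.72

K_a = tan²(45° − 26.8°/2) = 0.3785.
P_a = ½K_aγH² = 0.5×0.3785×17.6×4.6² = 70.48 kN/m, acting at H/3 = 1.533 m above the base.
Overturning moment M_o = P_a × H/3 = 70.48 × 1.533 = 108.1.
Resisting moment M_r = W × 1.55 = 329 × 1.55 = 509.9.
FS_overturning = M_r/M_o = 509.9/108.1 = 4.719.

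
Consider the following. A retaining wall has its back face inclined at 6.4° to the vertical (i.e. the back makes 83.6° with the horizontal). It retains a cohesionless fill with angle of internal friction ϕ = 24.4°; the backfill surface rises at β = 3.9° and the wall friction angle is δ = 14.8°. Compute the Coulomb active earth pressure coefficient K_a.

0.444

K_a = sin²(α+φ) / [sin²α · sin(α−δ) · (1 + √{sin(φ+δ)sin(φ−β) / (sin(α−δ)sin(α+β))})²].
With α = 83.6°, φ = 24.4°, δ = 14.8°, β = 3.9°: K_a = 0.4440.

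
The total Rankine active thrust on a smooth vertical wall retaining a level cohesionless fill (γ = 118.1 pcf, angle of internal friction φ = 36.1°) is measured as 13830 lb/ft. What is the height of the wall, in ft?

K_a = 0.2585. P_a = ½ K_a γ H² ⇒ H = √(2P_a/(K_a γ)).
H = √(2×13830/(0.2585×118.1)) = 30.10 ft.

30.1 ft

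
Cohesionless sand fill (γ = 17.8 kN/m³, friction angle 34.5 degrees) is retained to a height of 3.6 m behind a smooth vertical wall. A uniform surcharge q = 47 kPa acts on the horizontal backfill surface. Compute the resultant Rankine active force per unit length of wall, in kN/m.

78.8 kN/m

K_a = tan²(45° − φ/2) = 0.2768.
Soil triangle: ½ K_a γ H² = 0.5×0.2768×17.8×3.6² = 31.93 kN/m.
Surcharge rectangle: K_a q H = 0.2768×47×3.6 = 46.84 kN/m.
Total = 31.93 + 46.84 = 78.76 kN/m.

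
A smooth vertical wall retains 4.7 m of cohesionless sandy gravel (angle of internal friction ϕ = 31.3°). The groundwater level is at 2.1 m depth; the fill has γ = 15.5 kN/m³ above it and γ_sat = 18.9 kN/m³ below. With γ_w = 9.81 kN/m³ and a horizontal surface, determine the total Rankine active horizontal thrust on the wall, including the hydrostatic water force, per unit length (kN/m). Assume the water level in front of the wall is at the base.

80.4 kN/m

K_a = tan²(45° − φ/2) = 0.3162.
γ' = 18.9 − 9.81 = 9.090 kN/m³. Depth below WT = 2.6 m.
σ'_h at WT = K_a γ d_w = 10.29 kPa; at base = 10.29 + K_a γ' × 2.6 = 17.77 kPa.
P₁ (0–2.1 m) = ½×10.29×2.1 = 10.81. P₂ (2.1–4.7 m) = ½(10.29+17.77)×2.6 = 36.48.
P_w = ½ γ_w h₂² = 0.5×9.81×2.6² = 33.16. Total = 10.81+36.48+33.16 = 80.44 kN/m.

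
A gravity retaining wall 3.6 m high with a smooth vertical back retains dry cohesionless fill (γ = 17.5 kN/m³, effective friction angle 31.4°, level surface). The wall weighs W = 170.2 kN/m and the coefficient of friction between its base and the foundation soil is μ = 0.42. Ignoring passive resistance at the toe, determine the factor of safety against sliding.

2.00

K_a = tan²(45° − 31.4°/2) = 0.3149.
P_a = ½K_aγH² = 0.5×0.3149×17.5×3.6² = 35.71 kN/m, acting at H/3 = 1.200 m above the base.
FS_sliding = μW / P_a = 0.42×170.2 / 35.71 = 2.002.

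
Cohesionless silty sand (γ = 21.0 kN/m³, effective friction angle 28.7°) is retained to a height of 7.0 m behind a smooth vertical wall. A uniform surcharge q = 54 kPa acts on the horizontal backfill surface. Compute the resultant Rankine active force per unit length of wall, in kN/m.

313 kN/m

K_a = tan²(45° − φ/2) = 0.3511.
Soil triangle: ½ K_a γ H² = 0.5×0.3511×21.0×7.0² = 180.7 kN/m.
Surcharge rectangle: K_a q H = 0.3511×54×7.0 = 132.7 kN/m.
Total = 180.7 + 132.7 = 313.4 kN/m.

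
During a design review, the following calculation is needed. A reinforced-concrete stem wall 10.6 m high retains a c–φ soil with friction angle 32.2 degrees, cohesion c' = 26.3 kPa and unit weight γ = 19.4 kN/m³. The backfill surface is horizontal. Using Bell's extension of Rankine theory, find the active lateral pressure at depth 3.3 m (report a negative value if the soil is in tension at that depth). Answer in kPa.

K_a = (1 − sin φ)/(1 + sin φ) = 0.3047.
σ_a = K_a γ z − 2c√K_a = 0.3047×19.4×3.3 − 2×26.3×0.5520 = -9.528 kPa.

-9.53 kPa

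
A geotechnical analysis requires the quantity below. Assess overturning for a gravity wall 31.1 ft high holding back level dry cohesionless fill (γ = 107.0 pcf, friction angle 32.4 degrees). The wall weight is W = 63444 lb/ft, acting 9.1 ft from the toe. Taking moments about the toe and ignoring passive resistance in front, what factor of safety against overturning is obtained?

3.56

K_a = tan²(45° − 32.4°/2) = 0.3022.
P_a = ½K_aγH² = 0.5×0.3022×107.0×31.1² = 15640 lb/ft, acting at H/3 = 10.37 ft above the base.
Overturning moment M_o = P_a × H/3 = 15640 × 10.37 = 162100.
Resisting moment M_r = W × 9.1 = 63444 × 9.1 = 577300.
FS_overturning = M_r/M_o = 577300/162100 = 3.561.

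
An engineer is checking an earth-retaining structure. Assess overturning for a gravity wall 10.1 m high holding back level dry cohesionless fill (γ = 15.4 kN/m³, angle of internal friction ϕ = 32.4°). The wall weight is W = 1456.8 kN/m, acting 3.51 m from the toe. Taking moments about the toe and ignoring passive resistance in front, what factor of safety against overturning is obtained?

K_a = tan²(45° − 32.4°/2) = 0.3022.
P_a = ½K_aγH² = 0.5×0.3022×15.4×10.1² = 237.4 kN/m, acting at H/3 = 3.367 m above the base.
Overturning moment M_o = P_a × H/3 = 237.4 × 3.367 = 799.2.
Resisting moment M_r = W × 3.51 = 1456.8 × 3.51 = 5113.
FS_overturning = M_r/M_o = 5113/799.2 = 6.398.

6.40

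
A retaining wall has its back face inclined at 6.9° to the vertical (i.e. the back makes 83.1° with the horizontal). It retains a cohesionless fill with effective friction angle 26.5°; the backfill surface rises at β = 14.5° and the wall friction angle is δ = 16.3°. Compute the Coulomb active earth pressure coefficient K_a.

0.504

K_a = sin²(α+φ) / [sin²α · sin(α−δ) · (1 + √{sin(φ+δ)sin(φ−β) / (sin(α−δ)sin(α+β))})²].
With α = 83.1°, φ = 26.5°, δ = 16.3°, β = 14.5°: K_a = 0.5043.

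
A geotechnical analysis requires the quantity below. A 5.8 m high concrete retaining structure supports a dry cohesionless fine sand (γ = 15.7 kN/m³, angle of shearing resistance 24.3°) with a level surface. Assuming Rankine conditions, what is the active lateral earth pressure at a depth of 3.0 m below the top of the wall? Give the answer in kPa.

K_a = (1 − sin φ)/(1 + sin φ) = 0.4169.
σ_h = K_a γ z = 0.4169 × 15.7 × 3.0 = 19.64 kPa.

19.6 kPa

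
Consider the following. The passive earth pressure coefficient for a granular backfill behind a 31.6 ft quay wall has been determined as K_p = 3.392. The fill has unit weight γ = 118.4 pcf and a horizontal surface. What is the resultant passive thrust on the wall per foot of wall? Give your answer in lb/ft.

P = ½ K_p γ H² = 0.5 × 3.392 × 118.4 × 31.6² = 200500 lb/ft.

201000 lb/ft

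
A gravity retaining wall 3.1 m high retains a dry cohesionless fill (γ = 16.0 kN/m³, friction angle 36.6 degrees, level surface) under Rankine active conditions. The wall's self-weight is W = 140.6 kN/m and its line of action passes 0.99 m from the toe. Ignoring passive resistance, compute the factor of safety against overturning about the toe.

K_a = tan²(45° − 36.6°/2) = 0.2530.
P_a = ½K_aγH² = 0.5×0.2530×16.0×3.1² = 19.45 kN/m, acting at H/3 = 1.033 m above the base.
Overturning moment M_o = P_a × H/3 = 19.45 × 1.033 = 20.10.
Resisting moment M_r = W × 0.99 = 140.6 × 0.99 = 139.2.
FS_overturning = M_r/M_o = 139.2/20.10 = 6.927.

6.93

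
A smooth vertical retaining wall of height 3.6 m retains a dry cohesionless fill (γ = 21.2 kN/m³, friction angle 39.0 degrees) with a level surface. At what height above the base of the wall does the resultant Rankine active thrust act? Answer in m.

1.20 m

K_a = 0.2275.
The pressure distribution is triangular, so the resultant acts at H/3 above the base = 3.6/3 = 1.200 m.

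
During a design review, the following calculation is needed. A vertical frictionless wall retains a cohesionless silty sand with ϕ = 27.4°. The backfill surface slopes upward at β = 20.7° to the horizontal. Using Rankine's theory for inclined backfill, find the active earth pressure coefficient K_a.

K_a = cos β · (cos β − √(cos²β − cos²φ)) / (cos β + √(cos²β − cos²φ)).
cos β = 0.9354, cos φ = 0.8878, √(cos²β − cos²φ) = 0.2947.
K_a = 0.9354 × (0.9354 − 0.2947)/(0.9354 + 0.2947) = 0.4873.

0.487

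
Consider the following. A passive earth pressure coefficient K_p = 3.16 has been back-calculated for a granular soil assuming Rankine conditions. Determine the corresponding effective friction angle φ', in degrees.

31.3°

K_p = (1+sin φ)/(1−sin φ) ⇒ sin φ = (K_p − 1)/(K_p + 1) = 0.5192.
φ = arcsin(0.5192) = 31.28°.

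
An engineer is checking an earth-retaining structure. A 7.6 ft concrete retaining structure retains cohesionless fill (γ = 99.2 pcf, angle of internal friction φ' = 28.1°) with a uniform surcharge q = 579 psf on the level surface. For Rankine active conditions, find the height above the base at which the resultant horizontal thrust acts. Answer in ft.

3.30 ft

K_a = 0.3596.
Triangular part P₁ = ½K_aγH² = 1030 at H/3 = 2.533 ft; rectangular part P₂ = K_a q H = 1582 at H/2 = 3.800 ft.
ȳ = (P₁·2.533 + P₂·3.800)/(P₁+P₂) = 3.301 ft.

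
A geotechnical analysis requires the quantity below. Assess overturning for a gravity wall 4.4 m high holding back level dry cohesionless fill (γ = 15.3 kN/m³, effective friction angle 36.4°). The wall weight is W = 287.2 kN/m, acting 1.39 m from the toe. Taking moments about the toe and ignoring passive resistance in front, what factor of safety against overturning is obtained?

7.20

K_a = tan²(45° − 36.4°/2) = 0.2552.
P_a = ½K_aγH² = 0.5×0.2552×15.3×4.4² = 37.79 kN/m, acting at H/3 = 1.467 m above the base.
Overturning moment M_o = P_a × H/3 = 37.79 × 1.467 = 55.43.
Resisting moment M_r = W × 1.39 = 287.2 × 1.39 = 399.2.
FS_overturning = M_r/M_o = 399.2/55.43 = 7.203.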